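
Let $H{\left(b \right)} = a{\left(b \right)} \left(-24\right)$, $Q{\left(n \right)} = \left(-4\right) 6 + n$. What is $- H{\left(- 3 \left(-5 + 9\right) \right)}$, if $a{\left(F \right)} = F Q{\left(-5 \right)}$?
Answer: $8352$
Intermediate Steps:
$Q{\left(n \right)} = -24 + n$
$a{\left(F \right)} = - 29 F$ ($a{\left(F \right)} = F \left(-24 - 5\right) = F \left(-29\right) = - 29 F$)
$H{\left(b \right)} = 696 b$ ($H{\left(b \right)} = - 29 b \left(-24\right) = 696 b$)
$- H{\left(- 3 \left(-5 + 9\right) \right)} = - 696 \left(- 3 \left(-5 + 9\right)\right) = - 696 \left(\left(-3\right) 4\right) = - 696 \left(-12\right) = \left(-1\right) \left(-8352\right) = 8352$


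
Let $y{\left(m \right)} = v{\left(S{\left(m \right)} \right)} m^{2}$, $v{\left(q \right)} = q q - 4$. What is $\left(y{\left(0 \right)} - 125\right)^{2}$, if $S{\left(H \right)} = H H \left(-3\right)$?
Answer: $15625$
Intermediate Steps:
$S{\left(H \right)} = - 3 H^{2}$ ($S{\left(H \right)} = H^{2} \left(-3\right) = - 3 H^{2}$)
$v{\left(q \right)} = -4 + q^{2}$ ($v{\left(q \right)} = q^{2} - 4 = -4 + q^{2}$)
$y{\left(m \right)} = m^{2} \left(-4 + 9 m^{4}\right)$ ($y{\left(m \right)} = \left(-4 + \left(- 3 m^{2}\right)^{2}\right) m^{2} = \left(-4 + 9 m^{4}\right) m^{2} = m^{2} \left(-4 + 9 m^{4}\right)$)
$\left(y{\left(0 \right)} - 125\right)^{2} = \left(0^{2} \left(-4 + 9 \cdot 0^{4}\right) - 125\right)^{2} = \left(0 \left(-4 + 9 \cdot 0\right) - 125\right)^{2} = \left(0 \left(-4 + 0\right) - 125\right)^{2} = \left(0 \left(-4\right) - 125\right)^{2} = \left(0 - 125\right)^{2} = \left(-125\right)^{2} = 15625$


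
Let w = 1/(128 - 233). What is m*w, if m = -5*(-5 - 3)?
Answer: -8/21 ≈ -0.38095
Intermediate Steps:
m = 40 (m = -5*(-8) = 40)
w = -1/105 (w = 1/(-105) = -1/105 ≈ -0.0095238)
m*w = 40*(-1/105) = -8/21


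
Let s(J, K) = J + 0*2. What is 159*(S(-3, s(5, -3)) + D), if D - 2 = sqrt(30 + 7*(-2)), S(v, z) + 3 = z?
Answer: 1272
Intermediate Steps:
s(J, K) = J (s(J, K) = J + 0 = J)
S(v, z) = -3 + z
D = 6 (D = 2 + sqrt(30 + 7*(-2)) = 2 + sqrt(30 - 14) = 2 + sqrt(16) = 2 + 4 = 6)
159*(S(-3, s(5, -3)) + D) = 159*((-3 + 5) + 6) = 159*(2 + 6) = 159*8 = 1272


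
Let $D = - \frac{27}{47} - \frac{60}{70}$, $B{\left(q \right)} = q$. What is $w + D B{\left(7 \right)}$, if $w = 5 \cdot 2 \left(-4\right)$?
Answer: $- \frac{2351}{47} \approx -50.021$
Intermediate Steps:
$w = -40$ ($w = 10 \left(-4\right) = -40$)
$D = - \frac{471}{329}$ ($D = \left(-27\right) \frac{1}{47} - \frac{6}{7} = - \frac{27}{47} - \frac{6}{7} = - \frac{471}{329} \approx -1.4316$)
$w + D B{\left(7 \right)} = -40 - \frac{471}{47} = - \frac{2351}{47}$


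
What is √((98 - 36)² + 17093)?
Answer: √20937 ≈ 144.70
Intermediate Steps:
√((98 - 36)² + 17093) = √(62² + 17093) = √(3844 + 17093) = √20937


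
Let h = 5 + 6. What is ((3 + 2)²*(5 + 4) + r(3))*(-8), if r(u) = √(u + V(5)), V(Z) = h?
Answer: -1800 - 8*√14 ≈ -1829.9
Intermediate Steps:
h = 11
V(Z) = 11
r(u) = √(11 + u) (r(u) = √(u + 11) = √(11 + u))
((3 + 2)²*(5 + 4) + r(3))*(-8) = ((3 + 2)²*(5 + 4) + √(11 + 3))*(-8) = (5²*9 + √14)*(-8) = (25*9 + √14)*(-8) = (225 + √14)*(-8) = -1800 - 8*√14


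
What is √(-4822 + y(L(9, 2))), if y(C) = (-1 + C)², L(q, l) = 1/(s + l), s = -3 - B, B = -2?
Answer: I*√4822 ≈ 69.441*I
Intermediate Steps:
s = -1 (s = -3 - 1*(-2) = -3 + 2 = -1)
L(q, l) = 1/(-1 + l)
√(-4822 + y(L(9, 2))) = √(-4822 + (-1 + 1/(-1 + 2))²) = √(-4822 + (-1 + 1/1)²) = √(-4822 + (-1 + 1)²) = √(-4822 + 0²) = √(-4822 + 0) = √(-4822) = I*√4822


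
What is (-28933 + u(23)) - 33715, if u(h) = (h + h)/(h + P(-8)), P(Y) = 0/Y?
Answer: -62646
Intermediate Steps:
P(Y) = 0
u(h) = 2 (u(h) = (h + h)/(h + 0) = (2*h)/h = 2)
(-28933 + u(23)) - 33715 = (-28933 + 2) - 33715 = -28931 - 33715 = -62646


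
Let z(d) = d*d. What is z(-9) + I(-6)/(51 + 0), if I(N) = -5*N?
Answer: 1387/17 ≈ 81.588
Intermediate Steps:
z(d) = d**2
z(-9) + I(-6)/(51 + 0) = (-9)**2 + (-5*(-6))/(51 + 0) = 81 + 30/51 = 81 + 30*(1/51) = 81 + 10/17 = 1387/17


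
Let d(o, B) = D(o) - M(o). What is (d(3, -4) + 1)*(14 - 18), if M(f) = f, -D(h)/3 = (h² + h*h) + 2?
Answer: 248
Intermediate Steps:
D(h) = -6 - 6*h² (D(h) = -3*((h² + h*h) + 2) = -3*((h² + h²) + 2) = -3*(2*h² + 2) = -3*(2 + 2*h²) = -6 - 6*h²)
d(o, B) = -6 - o - 6*o² (d(o, B) = (-6 - 6*o²) - o = -6 - o - 6*o²)
(d(3, -4) + 1)*(14 - 18) = ((-6 - 1*3 - 6*3²) + 1)*(14 - 18) = ((-6 - 3 - 6*9) + 1)*(-4) = ((-6 - 3 - 54) + 1)*(-4) = (-63 + 1)*(-4) = -62*(-4) = 248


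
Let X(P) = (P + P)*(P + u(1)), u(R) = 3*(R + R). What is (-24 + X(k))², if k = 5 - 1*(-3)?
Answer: 40000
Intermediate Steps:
k = 8 (k = 5 + 3 = 8)
u(R) = 6*R (u(R) = 3*(2*R) = 6*R)
X(P) = 2*P*(6 + P) (X(P) = (P + P)*(P + 6*1) = (2*P)*(P + 6) = (2*P)*(6 + P) = 2*P*(6 + P))
(-24 + X(k))² = (-24 + 2*8*(6 + 8))² = (-24 + 2*8*14)² = (-24 + 224)² = 200² = 40000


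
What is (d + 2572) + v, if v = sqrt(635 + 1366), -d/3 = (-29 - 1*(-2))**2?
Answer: 385 + sqrt(2001) ≈ 429.73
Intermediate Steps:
d = -2187 (d = -3*(-29 - 1*(-2))**2 = -3*(-29 + 2)**2 = -3*(-27)**2 = -3*729 = -2187)
v = sqrt(2001) ≈ 44.733
(d + 2572) + v = (-2187 + 2572) + sqrt(2001) = 385 + sqrt(2001)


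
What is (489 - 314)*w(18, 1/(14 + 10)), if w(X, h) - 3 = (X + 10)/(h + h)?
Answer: 59325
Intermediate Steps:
w(X, h) = 3 + (10 + X)/(2*h) (w(X, h) = 3 + (X + 10)/(h + h) = 3 + (10 + X)/((2*h)) = 3 + (10 + X)*(1/(2*h)) = 3 + (10 + X)/(2*h))
(489 - 314)*w(18, 1/(14 + 10)) = (489 - 314)*((10 + 18 + 6/(14 + 10))/(2*(1/(14 + 10)))) = 175*((10 + 18 + 6/24)/(2*(1/24))) = 175*((10 + 18 + 6*(1/24))/(2*(1/24))) = 175*((1/2)*24*(10 + 18 + 1/4)) = 175*((1/2)*24*(113/4)) = 175*339 = 59325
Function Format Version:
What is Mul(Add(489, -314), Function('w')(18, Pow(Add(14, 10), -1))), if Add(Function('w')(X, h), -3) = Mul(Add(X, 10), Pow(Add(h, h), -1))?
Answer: 59325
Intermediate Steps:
Function('w')(X, h) = Add(3, Mul(Rational(1, 2), Pow(h, -1), Add(10, X))) (Function('w')(X, h) = Add(3, Mul(Add(X, 10), Pow(Add(h, h), -1))) = Add(3, Mul(Add(10, X), Pow(Mul(2, h), -1))) = Add(3, Mul(Add(10, X), Mul(Rational(1, 2), Pow(h, -1)))) = Add(3, Mul(Rational(1, 2), Pow(h, -1), Add(10, X))))
Mul(Add(489, -314), Function('w')(18, Pow(Add(14, 10), -1))) = Mul(Add(489, -314), Mul(Rational(1, 2), Pow(Pow(Add(14, 10), -1), -1), Add(10, 18, Mul(6, Pow(Add(14, 10), -1))))) = Mul(175, Mul(Rational(1, 2), Pow(Pow(24, -1), -1), Add(10, 18, Mul(6, Pow(24, -1))))) = Mul(175, Mul(Rational(1, 2), Pow(Rational(1, 24), -1), Add(10, 18, Mul(6, Rational(1, 24))))) = Mul(175, Mul(Rational(1, 2), 24, Add(10, 18, Rational(1, 4)))) = Mul(175, Mul(Rational(1, 2), 24, Rational(113, 4))) = Mul(175, 339) = 59325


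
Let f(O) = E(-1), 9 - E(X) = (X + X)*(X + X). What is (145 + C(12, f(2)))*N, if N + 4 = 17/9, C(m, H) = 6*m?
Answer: -4123/9 ≈ -458.11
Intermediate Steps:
E(X) = 9 - 4*X² (E(X) = 9 - (X + X)*(X + X) = 9 - 2*X*2*X = 9 - 4*X²)
f(O) = 5 (f(O) = 9 - 4*(-1)² = 9 - 4*1 = 9 - 4 = 5)
N = -19/9 (N = -4 + 17/9 = -19/9 ≈ -2.1111)
(145 + C(12, f(2)))*N = (145 + 6*12)*(-19/9) = (145 + 72)*(-19/9) = 217*(-19/9) = -4123/9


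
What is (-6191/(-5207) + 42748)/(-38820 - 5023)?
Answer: -5429147/5568061 ≈ -0.97505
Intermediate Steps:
(-6191/(-5207) + 42748)/(-38820 - 5023) = (-6191*(-1/5207) + 42748)/(-43843) = (151/127 + 42748)*(-1/43843) = (5429147/127)*(-1/43843) = -5429147/5568061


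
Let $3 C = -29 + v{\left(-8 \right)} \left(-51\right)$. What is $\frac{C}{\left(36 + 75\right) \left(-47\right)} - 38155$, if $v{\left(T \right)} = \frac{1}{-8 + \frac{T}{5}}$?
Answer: $- \frac{9554622101}{250416} \approx -38155.0$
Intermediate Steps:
$v{\left(T \right)} = \frac{1}{-8 + \frac{T}{5}}$ ($v{\left(T \right)} = \frac{1}{-8 + T \frac{1}{5}} = \frac{1}{-8 + \frac{T}{5}}$)
$C = - \frac{379}{48}$ ($C = \frac{-29 + \frac{5}{-40 - 8} \left(-51\right)}{3} = \frac{-29 + \frac{5}{-48} \left(-51\right)}{3} = \frac{-29 + 5 \left(- \frac{1}{48}\right) \left(-51\right)}{3} = \frac{-29 - - \frac{85}{16}}{3} = \frac{-29 + \frac{85}{16}}{3} = \frac{1}{3} \left(- \frac{379}{16}\right) = - \frac{379}{48} \approx -7.8958$)
$\frac{C}{\left(36 + 75\right) \left(-47\right)} - 38155 = - \frac{379}{48 \left(36 + 75\right) \left(-47\right)} - 38155 = - \frac{379}{48 \cdot 111 \left(-47\right)} - 38155 = - \frac{379}{48 \left(-5217\right)} - 38155 = \left(- \frac{379}{48}\right) \left(- \frac{1}{5217}\right) - 38155 = \frac{379}{250416} - 38155 = - \frac{9554622101}{250416}$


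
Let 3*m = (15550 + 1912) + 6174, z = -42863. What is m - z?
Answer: 152225/3 ≈ 50742.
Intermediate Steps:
m = 23636/3 (m = ((15550 + 1912) + 6174)/3 = (17462 + 6174)/3 = (1/3)*23636 = 23636/3 ≈ 7878.7)
m - z = 23636/3 - 1*(-42863) = 23636/3 + 42863 = 152225/3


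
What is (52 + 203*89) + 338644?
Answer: 356763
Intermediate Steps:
(52 + 203*89) + 338644 = (52 + 18067) + 338644 = 18119 + 338644 = 356763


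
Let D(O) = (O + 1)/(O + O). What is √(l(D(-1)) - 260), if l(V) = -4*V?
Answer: 2*I*√65 ≈ 16.125*I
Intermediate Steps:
D(O) = (1 + O)/(2*O) (D(O) = (1 + O)/((2*O)) = (1 + O)*(1/(2*O)) = (1 + O)/(2*O))
√(l(D(-1)) - 260) = √(-2*(1 - 1)/(-1) - 260) = √(-2*(-1)*0 - 260) = √(-4*0 - 260) = √(0 - 260) = √(-260) = 2*I*√65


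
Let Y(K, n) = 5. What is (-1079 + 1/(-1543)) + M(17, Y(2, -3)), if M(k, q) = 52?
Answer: -1584662/1543 ≈ -1027.0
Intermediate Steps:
(-1079 + 1/(-1543)) + M(17, Y(2, -3)) = (-1079 + 1/(-1543)) + 52 = (-1079 - 1/1543) + 52 = -1664898/1543 + 52 = -1584662/1543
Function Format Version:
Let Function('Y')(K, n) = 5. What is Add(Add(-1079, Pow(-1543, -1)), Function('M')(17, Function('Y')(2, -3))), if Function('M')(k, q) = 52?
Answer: Rational(-1584662, 1543) ≈ -1027.0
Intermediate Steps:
Add(Add(-1079, Pow(-1543, -1)), Function('M')(17, Function('Y')(2, -3))) = Add(Add(-1079, Pow(-1543, -1)), 52) = Add(Add(-1079, Rational(-1, 1543)), 52) = Add(Rational(-1664898, 1543), 52) = Rational(-1584662, 1543)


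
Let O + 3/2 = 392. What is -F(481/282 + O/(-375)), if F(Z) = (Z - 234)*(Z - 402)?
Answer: -3232247486409/34515625 ≈ -93646.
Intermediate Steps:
O = 781/2 (O = -3/2 + 392 = 781/2 ≈ 390.50)
F(Z) = (-402 + Z)*(-234 + Z) (F(Z) = (-234 + Z)*(-402 + Z) = (-402 + Z)*(-234 + Z))
-F(481/282 + O/(-375)) = -(94068 + (481/282 + (781/2)/(-375))² - 636*(481/282 + (781/2)/(-375))) = -(94068 + (481*(1/282) + (781/2)*(-1/375))² - 636*(481*(1/282) + (781/2)*(-1/375))) = -(94068 + (481/282 - 781/750)² - 636*(481/282 - 781/750)) = -(94068 + (3903/5875)² - 636*3903/5875) = -(94068 + 15233409/34515625 - 2482308/5875) = -1*3232247486409/34515625 = -3232247486409/34515625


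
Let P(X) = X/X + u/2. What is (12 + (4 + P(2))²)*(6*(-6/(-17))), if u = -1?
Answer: 1161/17 ≈ 68.294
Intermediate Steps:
P(X) = ½ (P(X) = X/X - 1/2 = 1 - 1*½ = 1 - ½ = ½)
(12 + (4 + P(2))²)*(6*(-6/(-17))) = (12 + (4 + ½)²)*(6*(-6/(-17))) = (12 + (9/2)²)*(6*(-6*(-1/17))) = (12 + 81/4)*(6*(6/17)) = (129/4)*(36/17) = 1161/17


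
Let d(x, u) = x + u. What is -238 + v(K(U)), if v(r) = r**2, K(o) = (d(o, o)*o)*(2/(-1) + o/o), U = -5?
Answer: 2262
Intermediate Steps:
d(x, u) = u + x
K(o) = -2*o**2 (K(o) = ((o + o)*o)*(2/(-1) + o/o) = ((2*o)*o)*(2*(-1) + 1) = (2*o**2)*(-2 + 1) = (2*o**2)*(-1) = -2*o**2)
-238 + v(K(U)) = -238 + (-2*(-5)**2)**2 = -238 + (-2*25)**2 = -238 + (-50)**2 = -238 + 2500 = 2262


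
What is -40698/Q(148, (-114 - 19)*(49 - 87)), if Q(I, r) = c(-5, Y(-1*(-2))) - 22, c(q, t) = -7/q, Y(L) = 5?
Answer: 203490/103 ≈ 1975.6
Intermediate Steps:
Q(I, r) = -103/5 (Q(I, r) = -7/(-5) - 22 = -7*(-⅕) - 22 = 7/5 - 22 = -103/5)
-40698/Q(148, (-114 - 19)*(49 - 87)) = -40698/(-103/5) = -40698*(-5/103) = 203490/103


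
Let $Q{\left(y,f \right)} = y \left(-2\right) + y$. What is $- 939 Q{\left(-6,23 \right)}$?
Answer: $-5634$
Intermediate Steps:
$Q{\left(y,f \right)} = - y$ ($Q{\left(y,f \right)} = - 2 y + y = - y$)
$- 939 Q{\left(-6,23 \right)} = - 939 \left(\left(-1\right) \left(-6\right)\right) = \left(-939\right) 6 = -5634$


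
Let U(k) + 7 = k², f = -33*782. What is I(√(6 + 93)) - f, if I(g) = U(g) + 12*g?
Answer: 25898 + 36*√11 ≈ 26017.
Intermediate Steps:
f = -25806
U(k) = -7 + k²
I(g) = -7 + g² + 12*g (I(g) = (-7 + g²) + 12*g = -7 + g² + 12*g)
I(√(6 + 93)) - f = (-7 + (√(6 + 93))² + 12*√(6 + 93)) - 1*(-25806) = (-7 + (√99)² + 12*√99) + 25806 = (-7 + (3*√11)² + 12*(3*√11)) + 25806 = (-7 + 99 + 36*√11) + 25806 = (92 + 36*√11) + 25806 = 25898 + 36*√11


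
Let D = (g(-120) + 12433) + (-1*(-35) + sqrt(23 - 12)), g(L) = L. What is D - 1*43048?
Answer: -30700 + sqrt(11) ≈ -30697.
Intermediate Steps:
D = 12348 + sqrt(11) (D = (-120 + 12433) + (-1*(-35) + sqrt(23 - 12)) = 12313 + (35 + sqrt(11)) = 12348 + sqrt(11) ≈ 12351.)
D - 1*43048 = (12348 + sqrt(11)) - 1*43048 = (12348 + sqrt(11)) - 43048 = -30700 + sqrt(11)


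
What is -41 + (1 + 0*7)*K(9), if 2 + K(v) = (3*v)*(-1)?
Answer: -70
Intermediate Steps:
K(v) = -2 - 3*v (K(v) = -2 + (3*v)*(-1) = -2 - 3*v)
-41 + (1 + 0*7)*K(9) = -41 + (1 + 0*7)*(-2 - 3*9) = -41 + (1 + 0)*(-2 - 27) = -41 + 1*(-29) = -41 - 29 = -70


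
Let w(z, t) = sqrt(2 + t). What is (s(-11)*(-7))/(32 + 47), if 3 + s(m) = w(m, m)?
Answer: 21/79 - 21*I/79 ≈ 0.26582 - 0.26582*I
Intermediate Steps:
s(m) = -3 + sqrt(2 + m)
(s(-11)*(-7))/(32 + 47) = ((-3 + sqrt(2 - 11))*(-7))/(32 + 47) = ((-3 + sqrt(-9))*(-7))/79 = ((-3 + 3*I)*(-7))*(1/79) = (21 - 21*I)*(1/79) = 21/79 - 21*I/79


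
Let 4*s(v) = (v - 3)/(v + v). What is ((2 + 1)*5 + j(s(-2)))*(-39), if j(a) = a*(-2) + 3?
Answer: -5421/8 ≈ -677.63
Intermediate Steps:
s(v) = (-3 + v)/(8*v) (s(v) = ((v - 3)/(v + v))/4 = ((-3 + v)/((2*v)))/4 = ((-3 + v)*(1/(2*v)))/4 = ((-3 + v)/(2*v))/4 = (-3 + v)/(8*v))
j(a) = 3 - 2*a (j(a) = -2*a + 3 = 3 - 2*a)
((2 + 1)*5 + j(s(-2)))*(-39) = ((2 + 1)*5 + (3 - (-3 - 2)/(4*(-2))))*(-39) = (3*5 + (3 - (-1)*(-5)/(4*2)))*(-39) = (15 + (3 - 2*5/16))*(-39) = (15 + (3 - 5/8))*(-39) = (15 + 19/8)*(-39) = (139/8)*(-39) = -5421/8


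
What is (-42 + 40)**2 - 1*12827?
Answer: -12823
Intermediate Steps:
(-42 + 40)**2 - 1*12827 = (-2)**2 - 12827 = 4 - 12827 = -12823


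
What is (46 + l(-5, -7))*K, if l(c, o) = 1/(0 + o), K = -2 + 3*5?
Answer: 4173/7 ≈ 596.14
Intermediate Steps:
K = 13 (K = -2 + 15 = 13)
l(c, o) = 1/o
(46 + l(-5, -7))*K = (46 + 1/(-7))*13 = (46 - ⅐)*13 = (321/7)*13 = 4173/7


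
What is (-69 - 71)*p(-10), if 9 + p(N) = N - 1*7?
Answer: 3640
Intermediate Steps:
p(N) = -16 + N (p(N) = -9 + (N - 1*7) = -9 + (N - 7) = -9 + (-7 + N) = -16 + N)
(-69 - 71)*p(-10) = (-69 - 71)*(-16 - 10) = -140*(-26) = 3640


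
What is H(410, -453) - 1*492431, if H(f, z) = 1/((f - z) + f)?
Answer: -626864662/1273 ≈ -4.9243e+5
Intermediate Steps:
H(f, z) = 1/(-z + 2*f)
H(410, -453) - 1*492431 = 1/(-1*(-453) + 2*410) - 1*492431 = 1/(453 + 820) - 492431 = 1/1273 - 492431 = -626864662/1273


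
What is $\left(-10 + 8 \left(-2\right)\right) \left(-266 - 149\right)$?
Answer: $10790$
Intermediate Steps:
$\left(-10 + 8 \left(-2\right)\right) \left(-266 - 149\right) = \left(-10 - 16\right) \left(-415\right) = \left(-26\right) \left(-415\right) = 10790$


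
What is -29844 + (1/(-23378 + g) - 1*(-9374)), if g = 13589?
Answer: -200380831/9789 ≈ -20470.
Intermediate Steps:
-29844 + (1/(-23378 + g) - 1*(-9374)) = -29844 + (1/(-23378 + 13589) - 1*(-9374)) = -29844 + (1/(-9789) + 9374) = -29844 + (-1/9789 + 9374) = -29844 + 91762085/9789 = -200380831/9789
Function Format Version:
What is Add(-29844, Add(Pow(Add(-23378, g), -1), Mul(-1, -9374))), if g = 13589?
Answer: Rational(-200380831, 9789) ≈ -20470.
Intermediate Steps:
Add(-29844, Add(Pow(Add(-23378, g), -1), Mul(-1, -9374))) = Add(-29844, Add(Pow(Add(-23378, 13589), -1), Mul(-1, -9374))) = Add(-29844, Add(Pow(-9789, -1), 9374)) = Add(-29844, Add(Rational(-1, 9789), 9374)) = Add(-29844, Rational(91762085, 9789)) = Rational(-200380831, 9789)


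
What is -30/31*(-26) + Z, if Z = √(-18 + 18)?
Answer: 780/31 ≈ 25.161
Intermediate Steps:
Z = 0 (Z = √0 = 0)
-30/31*(-26) + Z = -30/31*(-26) + 0 = 780/31 + 0 = 780/31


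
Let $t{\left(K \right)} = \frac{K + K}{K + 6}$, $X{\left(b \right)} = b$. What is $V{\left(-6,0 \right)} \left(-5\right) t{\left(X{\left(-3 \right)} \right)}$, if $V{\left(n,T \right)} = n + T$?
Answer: $-60$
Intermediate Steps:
$V{\left(n,T \right)} = T + n$
$t{\left(K \right)} = \frac{2 K}{6 + K}$
$V{\left(-6,0 \right)} \left(-5\right) t{\left(X{\left(-3 \right)} \right)} = \left(0 - 6\right) \left(-5\right) 2 \left(-3\right) \frac{1}{6 - 3} = \left(-6\right) \left(-5\right) 2 \left(-3\right) \frac{1}{3} = 30 \cdot 2 \left(-3\right) \frac{1}{3} = 30 \left(-2\right) = -60$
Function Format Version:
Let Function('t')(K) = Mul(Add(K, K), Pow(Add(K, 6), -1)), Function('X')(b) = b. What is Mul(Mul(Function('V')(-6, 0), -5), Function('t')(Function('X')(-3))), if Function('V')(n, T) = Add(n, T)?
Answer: -60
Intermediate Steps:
Function('V')(n, T) = Add(T, n)
Function('t')(K) = Mul(2, K, Pow(Add(6, K), -1)) (Function('t')(K) = Mul(Mul(2, K), Pow(Add(6, K), -1)) = Mul(2, K, Pow(Add(6, K), -1)))
Mul(Mul(Function('V')(-6, 0), -5), Function('t')(Function('X')(-3))) = Mul(Mul(Add(0, -6), -5), Mul(2, -3, Pow(Add(6, -3), -1))) = Mul(Mul(-6, -5), Mul(2, -3, Pow(3, -1))) = Mul(30, Mul(2, -3, Rational(1, 3))) = Mul(30, -2) = -60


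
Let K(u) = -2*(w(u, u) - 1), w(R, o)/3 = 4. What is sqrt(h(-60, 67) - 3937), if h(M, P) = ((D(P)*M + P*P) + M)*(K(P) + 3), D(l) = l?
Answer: 2*I*sqrt(2927) ≈ 108.2*I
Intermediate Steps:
w(R, o) = 12 (w(R, o) = 3*4 = 12)
K(u) = -22 (K(u) = -2*(12 - 1) = -2*11 = -22)
h(M, P) = -19*M - 19*P**2 - 19*M*P (h(M, P) = ((P*M + P*P) + M)*(-22 + 3) = ((M*P + P**2) + M)*(-19) = ((P**2 + M*P) + M)*(-19) = (M + P**2 + M*P)*(-19) = -19*M - 19*P**2 - 19*M*P)
sqrt(h(-60, 67) - 3937) = sqrt((-19*(-60) - 19*67**2 - 19*(-60)*67) - 3937) = sqrt((1140 - 19*4489 + 76380) - 3937) = sqrt((1140 - 85291 + 76380) - 3937) = sqrt(-7771 - 3937) = sqrt(-11708) = 2*I*sqrt(2927)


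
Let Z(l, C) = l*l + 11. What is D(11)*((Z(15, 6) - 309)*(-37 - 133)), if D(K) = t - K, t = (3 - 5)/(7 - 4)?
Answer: -434350/3 ≈ -1.4478e+5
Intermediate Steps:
t = -⅔ (t = -2/3 = -2*⅓ = -⅔ ≈ -0.66667)
D(K) = -⅔ - K
Z(l, C) = 11 + l² (Z(l, C) = l² + 11 = 11 + l²)
D(11)*((Z(15, 6) - 309)*(-37 - 133)) = (-⅔ - 1*11)*(((11 + 15²) - 309)*(-37 - 133)) = (-⅔ - 11)*(((11 + 225) - 309)*(-170)) = -35*(236 - 309)*(-170)/3 = -(-2555)*(-170)/3 = -35/3*12410 = -434350/3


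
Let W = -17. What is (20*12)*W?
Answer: -4080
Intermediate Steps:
(20*12)*W = (20*12)*(-17) = 240*(-17) = -4080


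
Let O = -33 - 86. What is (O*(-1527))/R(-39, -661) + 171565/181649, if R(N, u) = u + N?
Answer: -4698269891/18164900 ≈ -258.65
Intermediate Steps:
O = -119
R(N, u) = N + u
(O*(-1527))/R(-39, -661) + 171565/181649 = (-119*(-1527))/(-39 - 661) + 171565/181649 = 181713/(-700) + 171565*(1/181649) = 181713*(-1/700) + 171565/181649 = -25959/100 + 171565/181649 = -4698269891/18164900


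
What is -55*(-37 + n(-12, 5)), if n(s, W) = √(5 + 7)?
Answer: 2035 - 110*√3 ≈ 1844.5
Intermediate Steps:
n(s, W) = 2*√3 (n(s, W) = √12 = 2*√3)
-55*(-37 + n(-12, 5)) = -55*(-37 + 2*√3) = 2035 - 110*√3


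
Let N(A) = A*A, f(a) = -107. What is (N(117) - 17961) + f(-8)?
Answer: -4379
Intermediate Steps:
N(A) = A²
(N(117) - 17961) + f(-8) = (117² - 17961) - 107 = (13689 - 17961) - 107 = -4272 - 107 = -4379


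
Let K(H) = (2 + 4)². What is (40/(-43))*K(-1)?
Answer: -1440/43 ≈ -33.488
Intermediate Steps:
K(H) = 36 (K(H) = 6² = 36)
(40/(-43))*K(-1) = (40/(-43))*36 = (40*(-1/43))*36 = -40/43*36 = -1440/43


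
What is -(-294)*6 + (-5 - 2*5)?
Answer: 1749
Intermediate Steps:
-(-294)*6 + (-5 - 2*5) = -49*(-36) + (-5 - 10) = 1764 - 15 = 1749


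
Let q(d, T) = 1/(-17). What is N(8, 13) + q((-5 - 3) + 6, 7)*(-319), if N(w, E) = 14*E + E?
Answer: 3634/17 ≈ 213.76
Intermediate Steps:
N(w, E) = 15*E
q(d, T) = -1/17
N(8, 13) + q((-5 - 3) + 6, 7)*(-319) = 15*13 - 1/17*(-319) = 195 + 319/17 = 3634/17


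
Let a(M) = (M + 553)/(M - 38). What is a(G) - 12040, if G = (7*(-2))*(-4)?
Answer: -72037/6 ≈ -12006.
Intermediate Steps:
G = 56 (G = -14*(-4) = 56)
a(M) = (553 + M)/(-38 + M)
a(G) - 12040 = (553 + 56)/(-38 + 56) - 12040 = 609/18 - 12040 = (1/18)*609 - 12040 = 203/6 - 12040 = -72037/6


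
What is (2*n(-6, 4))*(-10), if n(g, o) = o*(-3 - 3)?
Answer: 480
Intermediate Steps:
n(g, o) = -6*o (n(g, o) = o*(-6) = -6*o)
(2*n(-6, 4))*(-10) = (2*(-6*4))*(-10) = (2*(-24))*(-10) = -48*(-10) = 480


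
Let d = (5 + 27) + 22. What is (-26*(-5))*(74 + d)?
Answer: 16640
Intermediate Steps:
d = 54 (d = 32 + 22 = 54)
(-26*(-5))*(74 + d) = (-26*(-5))*(74 + 54) = 130*128 = 16640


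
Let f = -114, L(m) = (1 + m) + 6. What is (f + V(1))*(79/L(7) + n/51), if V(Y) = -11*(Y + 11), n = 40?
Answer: -188149/119 ≈ -1581.1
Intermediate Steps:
L(m) = 7 + m
V(Y) = -121 - 11*Y (V(Y) = -11*(11 + Y) = -121 - 11*Y)
(f + V(1))*(79/L(7) + n/51) = (-114 + (-121 - 11*1))*(79/(7 + 7) + 40/51) = (-114 + (-121 - 11))*(79/14 + 40*(1/51)) = (-114 - 132)*(79*(1/14) + 40/51) = -246*(79/14 + 40/51) = -246*4589/714 = -188149/119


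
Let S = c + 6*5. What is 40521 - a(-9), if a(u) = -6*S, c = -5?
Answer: 40671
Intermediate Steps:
S = 25 (S = -5 + 6*5 = -5 + 30 = 25)
a(u) = -150 (a(u) = -6*25 = -150)
40521 - a(-9) = 40521 - 1*(-150) = 40521 + 150 = 40671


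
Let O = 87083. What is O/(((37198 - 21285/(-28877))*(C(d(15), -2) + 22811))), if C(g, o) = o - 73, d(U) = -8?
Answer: 2514695791/24422736799216 ≈ 0.00010297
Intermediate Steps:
C(g, o) = -73 + o
O/(((37198 - 21285/(-28877))*(C(d(15), -2) + 22811))) = 87083/(((37198 - 21285/(-28877))*((-73 - 2) + 22811))) = 87083/(((37198 - 21285*(-1/28877))*(-75 + 22811))) = 87083/(((37198 + 21285/28877)*22736)) = 87083/(((1074187931/28877)*22736)) = 87083/(24422736799216/28877) = 87083*(28877/24422736799216) = 2514695791/24422736799216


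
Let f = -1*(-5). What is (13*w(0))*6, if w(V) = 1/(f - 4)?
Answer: 78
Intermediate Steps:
f = 5
w(V) = 1 (w(V) = 1/(5 - 4) = 1/1 = 1)
(13*w(0))*6 = (13*1)*6 = 13*6 = 78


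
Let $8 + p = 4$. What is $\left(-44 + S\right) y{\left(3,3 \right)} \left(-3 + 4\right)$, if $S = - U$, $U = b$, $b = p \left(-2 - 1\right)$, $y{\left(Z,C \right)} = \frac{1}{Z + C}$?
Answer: $- \frac{28}{3} \approx -9.3333$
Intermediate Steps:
$p = -4$ ($p = -8 + 4 = -4$)
$y{\left(Z,C \right)} = \frac{1}{C + Z}$
$b = 12$ ($b = - 4 \left(-2 - 1\right) = \left(-4\right) \left(-3\right) = 12$)
$U = 12$
$S = -12$ ($S = \left(-1\right) 12 = -12$)
$\left(-44 + S\right) y{\left(3,3 \right)} \left(-3 + 4\right) = \left(-44 - 12\right) \frac{-3 + 4}{3 + 3} = - 56 \cdot \frac{1}{6} \cdot 1 = \left(-56\right) \frac{1}{6} = - \frac{28}{3}$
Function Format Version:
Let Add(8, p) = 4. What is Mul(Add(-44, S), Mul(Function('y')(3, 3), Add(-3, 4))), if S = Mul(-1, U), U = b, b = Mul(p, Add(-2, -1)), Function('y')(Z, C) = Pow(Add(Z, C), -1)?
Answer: Rational(-28, 3) ≈ -9.3333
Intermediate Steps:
p = -4 (p = Add(-8, 4) = -4)
Function('y')(Z, C) = Pow(Add(C, Z), -1)
b = 12 (b = Mul(-4, Add(-2, -1)) = Mul(-4, -3) = 12)
U = 12
S = -12 (S = Mul(-1, 12) = -12)
Mul(Add(-44, S), Mul(Function('y')(3, 3), Add(-3, 4))) = Mul(Add(-44, -12), Mul(Pow(Add(3, 3), -1), Add(-3, 4))) = Mul(-56, Mul(Pow(6, -1), 1)) = Mul(-56, Mul(Rational(1, 6), 1)) = Mul(-56, Rational(1, 6)) = Rational(-28, 3)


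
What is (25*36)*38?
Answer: 34200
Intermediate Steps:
(25*36)*38 = 900*38 = 34200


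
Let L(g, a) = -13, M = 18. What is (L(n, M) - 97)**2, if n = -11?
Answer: 12100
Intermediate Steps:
(L(n, M) - 97)**2 = (-13 - 97)**2 = (-110)**2 = 12100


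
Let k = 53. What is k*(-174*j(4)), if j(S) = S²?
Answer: -147552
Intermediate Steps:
k*(-174*j(4)) = 53*(-174*4²) = 53*(-174*16) = 53*(-2784) = -147552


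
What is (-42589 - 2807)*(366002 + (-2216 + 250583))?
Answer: -27889895124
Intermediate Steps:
(-42589 - 2807)*(366002 + (-2216 + 250583)) = -45396*(366002 + 248367) = -45396*614369 = -27889895124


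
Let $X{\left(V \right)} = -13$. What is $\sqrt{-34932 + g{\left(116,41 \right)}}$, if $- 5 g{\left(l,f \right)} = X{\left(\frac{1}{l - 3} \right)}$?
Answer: $\frac{i \sqrt{873235}}{5} \approx 186.89 i$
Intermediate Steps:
$g{\left(l,f \right)} = \frac{13}{5}$ ($g{\left(l,f \right)} = \left(- \frac{1}{5}\right) \left(-13\right) = \frac{13}{5}$)
$\sqrt{-34932 + g{\left(116,41 \right)}} = \sqrt{-34932 + \frac{13}{5}} = \sqrt{- \frac{174647}{5}} = \frac{i \sqrt{873235}}{5}$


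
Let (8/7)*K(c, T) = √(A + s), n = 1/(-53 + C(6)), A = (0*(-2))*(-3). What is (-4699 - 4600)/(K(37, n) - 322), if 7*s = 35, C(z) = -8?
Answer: 27376256/947933 + 74392*√5/947933 ≈ 29.055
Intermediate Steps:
A = 0 (A = 0*(-3) = 0)
n = -1/61 (n = 1/(-53 - 8) = 1/(-61) = -1/61 ≈ -0.016393)
s = 5 (s = (⅐)*35 = 5)
K(c, T) = 7*√5/8 (K(c, T) = 7*√(0 + 5)/8 = 7*√5/8)
(-4699 - 4600)/(K(37, n) - 322) = (-4699 - 4600)/(7*√5/8 - 322) = -9299/(-322 + 7*√5/8)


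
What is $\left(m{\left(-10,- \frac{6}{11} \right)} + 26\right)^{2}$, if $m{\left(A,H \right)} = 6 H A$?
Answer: $\frac{417316}{121} \approx 3448.9$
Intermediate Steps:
$m{\left(A,H \right)} = 6 A H$
$\left(m{\left(-10,- \frac{6}{11} \right)} + 26\right)^{2} = \left(6 \left(-10\right) \left(- \frac{6}{11}\right) + 26\right)^{2} = \left(\frac{360}{11} + 26\right)^{2} = \left(\frac{646}{11}\right)^{2} = \frac{417316}{121}$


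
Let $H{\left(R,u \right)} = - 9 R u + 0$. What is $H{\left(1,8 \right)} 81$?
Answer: $-5832$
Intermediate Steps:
$H{\left(R,u \right)} = - 9 R u$ ($H{\left(R,u \right)} = - 9 R u + 0 = - 9 R u$)
$H{\left(1,8 \right)} 81 = \left(-9\right) 1 \cdot 8 \cdot 81 = \left(-72\right) 81 = -5832$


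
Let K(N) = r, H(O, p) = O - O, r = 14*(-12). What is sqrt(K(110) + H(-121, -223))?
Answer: 2*I*sqrt(42) ≈ 12.961*I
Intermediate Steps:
r = -168
H(O, p) = 0
K(N) = -168
sqrt(K(110) + H(-121, -223)) = sqrt(-168 + 0) = sqrt(-168) = 2*I*sqrt(42)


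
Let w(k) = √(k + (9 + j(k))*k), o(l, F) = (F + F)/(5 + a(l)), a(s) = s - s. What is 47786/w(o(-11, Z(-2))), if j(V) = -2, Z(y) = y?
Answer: -23893*I*√10/4 ≈ -18889.0*I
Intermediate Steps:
a(s) = 0
o(l, F) = 2*F/5 (o(l, F) = (F + F)/(5 + 0) = (2*F)/5 = (2*F)*(⅕) = 2*F/5)
w(k) = 2*√2*√k (w(k) = √(k + (9 - 2)*k) = √(k + 7*k) = √(8*k) = 2*√2*√k)
47786/w(o(-11, Z(-2))) = 47786/((2*√2*√((⅖)*(-2)))) = 47786/((2*√2*√(-⅘))) = 47786/((2*√2*(2*I*√5/5))) = 47786/((4*I*√10/5)) = 47786*(-I*√10/8) = -23893*I*√10/4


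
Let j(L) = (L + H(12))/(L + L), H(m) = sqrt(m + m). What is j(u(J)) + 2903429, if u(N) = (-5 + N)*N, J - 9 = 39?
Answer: 5806859/2 + sqrt(6)/2064 ≈ 2.9034e+6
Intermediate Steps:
J = 48 (J = 9 + 39 = 48)
u(N) = N*(-5 + N)
H(m) = sqrt(2)*sqrt(m) (H(m) = sqrt(2*m) = sqrt(2)*sqrt(m))
j(L) = (L + 2*sqrt(6))/(2*L) (j(L) = (L + sqrt(2)*sqrt(12))/(L + L) = (L + sqrt(2)*(2*sqrt(3)))/((2*L)) = (L + 2*sqrt(6))*(1/(2*L)) = (L + 2*sqrt(6))/(2*L))
j(u(J)) + 2903429 = (sqrt(6) + (48*(-5 + 48))/2)/((48*(-5 + 48))) + 2903429 = (sqrt(6) + (48*43)/2)/((48*43)) + 2903429 = (sqrt(6) + (1/2)*2064)/2064 + 2903429 = (sqrt(6) + 1032)/2064 + 2903429 = (1032 + sqrt(6))/2064 + 2903429 = (1/2 + sqrt(6)/2064) + 2903429 = 5806859/2 + sqrt(6)/2064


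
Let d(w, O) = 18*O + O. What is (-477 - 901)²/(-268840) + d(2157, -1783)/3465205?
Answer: -5068561403/716604394 ≈ -7.0730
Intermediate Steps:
d(w, O) = 19*O
(-477 - 901)²/(-268840) + d(2157, -1783)/3465205 = (-477 - 901)²/(-268840) + (19*(-1783))/3465205 = (-1378)²*(-1/268840) - 33877*1/3465205 = 1898884*(-1/268840) - 33877/3465205 = -36517/5170 - 33877/3465205 = -5068561403/716604394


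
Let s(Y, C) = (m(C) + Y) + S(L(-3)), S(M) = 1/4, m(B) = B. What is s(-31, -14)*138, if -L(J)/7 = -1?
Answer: -12351/2 ≈ -6175.5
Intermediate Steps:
L(J) = 7 (L(J) = -7*(-1) = 7)
S(M) = ¼
s(Y, C) = ¼ + C + Y (s(Y, C) = (C + Y) + ¼ = ¼ + C + Y)
s(-31, -14)*138 = (¼ - 14 - 31)*138 = -179/4*138 = -12351/2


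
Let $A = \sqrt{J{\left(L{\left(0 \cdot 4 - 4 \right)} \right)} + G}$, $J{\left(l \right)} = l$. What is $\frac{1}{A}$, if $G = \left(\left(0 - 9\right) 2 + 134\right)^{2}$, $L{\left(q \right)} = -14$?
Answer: $\frac{\sqrt{13442}}{13442} \approx 0.0086252$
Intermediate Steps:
$G = 13456$ ($G = \left(\left(-9\right) 2 + 134\right)^{2} = \left(-18 + 134\right)^{2} = 116^{2} = 13456$)
$A = \sqrt{13442}$ ($A = \sqrt{-14 + 13456} = \sqrt{13442} \approx 115.94$)
$\frac{1}{A} = \frac{1}{\sqrt{13442}} = \frac{\sqrt{13442}}{13442}$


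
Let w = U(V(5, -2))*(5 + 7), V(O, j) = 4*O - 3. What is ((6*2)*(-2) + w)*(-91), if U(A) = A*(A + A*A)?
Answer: -5678400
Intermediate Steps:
V(O, j) = -3 + 4*O
U(A) = A*(A + A²)
w = 62424 (w = ((-3 + 4*5)²*(1 + (-3 + 4*5)))*(5 + 7) = ((-3 + 20)²*(1 + (-3 + 20)))*12 = (17²*(1 + 17))*12 = (289*18)*12 = 5202*12 = 62424)
((6*2)*(-2) + w)*(-91) = ((6*2)*(-2) + 62424)*(-91) = (12*(-2) + 62424)*(-91) = (-24 + 62424)*(-91) = 62400*(-91) = -5678400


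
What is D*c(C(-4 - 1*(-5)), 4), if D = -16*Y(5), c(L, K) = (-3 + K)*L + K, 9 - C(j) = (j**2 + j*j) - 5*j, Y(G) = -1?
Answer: 256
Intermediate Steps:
C(j) = 9 - 2*j**2 + 5*j (C(j) = 9 - ((j**2 + j*j) - 5*j) = 9 - ((j**2 + j**2) - 5*j) = 9 - (2*j**2 - 5*j) = 9 - (-5*j + 2*j**2) = 9 + (-2*j**2 + 5*j) = 9 - 2*j**2 + 5*j)
c(L, K) = K + L*(-3 + K) (c(L, K) = L*(-3 + K) + K = K + L*(-3 + K))
D = 16 (D = -16*(-1) = 16)
D*c(C(-4 - 1*(-5)), 4) = 16*(4 - 3*(9 - 2*(-4 - 1*(-5))**2 + 5*(-4 - 1*(-5))) + 4*(9 - 2*(-4 - 1*(-5))**2 + 5*(-4 - 1*(-5)))) = 16*(4 - 3*(9 - 2*(-4 + 5)**2 + 5*(-4 + 5)) + 4*(9 - 2*(-4 + 5)**2 + 5*(-4 + 5))) = 16*(4 - 3*(9 - 2*1**2 + 5*1) + 4*(9 - 2*1**2 + 5*1)) = 16*(4 - 3*(9 - 2*1 + 5) + 4*(9 - 2*1 + 5)) = 16*(4 - 3*(9 - 2 + 5) + 4*(9 - 2 + 5)) = 16*(4 - 3*12 + 4*12) = 16*(4 - 36 + 48) = 16*16 = 256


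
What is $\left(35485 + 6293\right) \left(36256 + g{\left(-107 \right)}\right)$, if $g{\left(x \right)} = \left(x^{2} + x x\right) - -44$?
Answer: $2473174044$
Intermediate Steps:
$g{\left(x \right)} = 44 + 2 x^{2}$ ($g{\left(x \right)} = \left(x^{2} + x^{2}\right) + 44 = 2 x^{2} + 44 = 44 + 2 x^{2}$)
$\left(35485 + 6293\right) \left(36256 + g{\left(-107 \right)}\right) = \left(35485 + 6293\right) \left(36256 + \left(44 + 2 \left(-107\right)^{2}\right)\right) = 41778 \left(36256 + \left(44 + 2 \cdot 11449\right)\right) = 41778 \left(36256 + \left(44 + 22898\right)\right) = 41778 \left(36256 + 22942\right) = 41778 \cdot 59198 = 2473174044$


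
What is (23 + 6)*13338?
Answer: 386802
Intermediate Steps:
(23 + 6)*13338 = 29*13338 = 386802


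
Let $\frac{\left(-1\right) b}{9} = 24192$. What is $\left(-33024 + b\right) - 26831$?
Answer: $-277583$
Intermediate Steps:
$b = -217728$ ($b = \left(-9\right) 24192 = -217728$)
$\left(-33024 + b\right) - 26831 = \left(-33024 - 217728\right) - 26831 = -250752 - 26831 = -277583$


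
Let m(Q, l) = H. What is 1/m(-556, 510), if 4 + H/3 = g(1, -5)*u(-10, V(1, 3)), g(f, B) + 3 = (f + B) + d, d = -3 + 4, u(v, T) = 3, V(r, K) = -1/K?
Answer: -1/66 ≈ -0.015152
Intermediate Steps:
d = 1
g(f, B) = -2 + B + f (g(f, B) = -3 + ((f + B) + 1) = -3 + ((B + f) + 1) = -3 + (1 + B + f) = -2 + B + f)
H = -66 (H = -12 + 3*((-2 - 5 + 1)*3) = -12 + 3*(-6*3) = -12 + 3*(-18) = -12 - 54 = -66)
m(Q, l) = -66
1/m(-556, 510) = 1/(-66) = -1/66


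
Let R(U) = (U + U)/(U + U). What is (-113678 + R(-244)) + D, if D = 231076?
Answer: 117399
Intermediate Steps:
R(U) = 1 (R(U) = (2*U)/((2*U)) = (2*U)*(1/(2*U)) = 1)
(-113678 + R(-244)) + D = (-113678 + 1) + 231076 = -113677 + 231076 = 117399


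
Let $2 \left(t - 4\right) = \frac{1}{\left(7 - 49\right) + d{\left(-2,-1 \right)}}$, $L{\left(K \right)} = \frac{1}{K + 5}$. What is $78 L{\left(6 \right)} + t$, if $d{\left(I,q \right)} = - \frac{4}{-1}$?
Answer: $\frac{9261}{836} \approx 11.078$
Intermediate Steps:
$d{\left(I,q \right)} = 4$ ($d{\left(I,q \right)} = \left(-4\right) \left(-1\right) = 4$)
$L{\left(K \right)} = \frac{1}{5 + K}$
$t = \frac{303}{76}$ ($t = 4 + \frac{1}{2 \left(\left(7 - 49\right) + 4\right)} = 4 + \frac{1}{2 \left(-42 + 4\right)} = 4 + \frac{1}{2 \left(-38\right)} = 4 + \frac{1}{2} \left(- \frac{1}{38}\right) = 4 - \frac{1}{76} = \frac{303}{76} \approx 3.9868$)
$78 L{\left(6 \right)} + t = \frac{78}{5 + 6} + \frac{303}{76} = \frac{78}{11} + \frac{303}{76} = \frac{9261}{836}$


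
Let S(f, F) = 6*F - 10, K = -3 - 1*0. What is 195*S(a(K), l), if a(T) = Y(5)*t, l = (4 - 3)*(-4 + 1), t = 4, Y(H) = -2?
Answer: -5460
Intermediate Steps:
K = -3 (K = -3 + 0 = -3)
l = -3 (l = 1*(-3) = -3)
a(T) = -8 (a(T) = -2*4 = -8)
S(f, F) = -10 + 6*F
195*S(a(K), l) = 195*(-10 + 6*(-3)) = 195*(-10 - 18) = 195*(-28) = -5460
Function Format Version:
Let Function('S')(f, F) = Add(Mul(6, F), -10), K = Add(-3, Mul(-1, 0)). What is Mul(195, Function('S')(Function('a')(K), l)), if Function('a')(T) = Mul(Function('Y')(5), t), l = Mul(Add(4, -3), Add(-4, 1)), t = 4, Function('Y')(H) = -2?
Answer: -5460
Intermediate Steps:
K = -3 (K = Add(-3, 0) = -3)
l = -3 (l = Mul(1, -3) = -3)
Function('a')(T) = -8 (Function('a')(T) = Mul(-2, 4) = -8)
Function('S')(f, F) = Add(-10, Mul(6, F))
Mul(195, Function('S')(Function('a')(K), l)) = Mul(195, Add(-10, Mul(6, -3))) = Mul(195, Add(-10, -18)) = Mul(195, -28) = -5460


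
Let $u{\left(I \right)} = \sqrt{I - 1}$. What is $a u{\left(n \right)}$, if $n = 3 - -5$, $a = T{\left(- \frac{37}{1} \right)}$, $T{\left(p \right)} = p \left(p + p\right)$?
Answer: $2738 \sqrt{7} \approx 7244.1$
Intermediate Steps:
$T{\left(p \right)} = 2 p^{2}$ ($T{\left(p \right)} = p 2 p = 2 p^{2}$)
$a = 2738$ ($a = 2 \left(- \frac{37}{1}\right)^{2} = 2 \left(\left(-37\right) 1\right)^{2} = 2 \left(-37\right)^{2} = 2 \cdot 1369 = 2738$)
$n = 8$ ($n = 3 + 5 = 8$)
$u{\left(I \right)} = \sqrt{-1 + I}$
$a u{\left(n \right)} = 2738 \sqrt{-1 + 8} = 2738 \sqrt{7}$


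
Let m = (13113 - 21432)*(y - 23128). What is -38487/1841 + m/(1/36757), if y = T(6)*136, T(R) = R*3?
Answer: 11641675926959553/1841 ≈ 6.3236e+12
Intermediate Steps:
T(R) = 3*R
y = 2448 (y = (3*6)*136 = 18*136 = 2448)
m = 172036920 (m = (13113 - 21432)*(2448 - 23128) = -8319*(-20680) = 172036920)
-38487/1841 + m/(1/36757) = -38487/1841 + 172036920/(1/36757) = -38487*1/1841 + 172036920/(1/36757) = -38487/1841 + 172036920*36757 = -38487/1841 + 6323561068440 = 11641675926959553/1841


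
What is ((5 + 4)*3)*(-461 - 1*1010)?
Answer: -39717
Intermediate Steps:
((5 + 4)*3)*(-461 - 1*1010) = (9*3)*(-461 - 1010) = 27*(-1471) = -39717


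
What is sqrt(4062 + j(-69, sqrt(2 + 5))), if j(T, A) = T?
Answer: 11*sqrt(33) ≈ 63.190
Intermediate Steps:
sqrt(4062 + j(-69, sqrt(2 + 5))) = sqrt(4062 - 69) = sqrt(3993) = 11*sqrt(33)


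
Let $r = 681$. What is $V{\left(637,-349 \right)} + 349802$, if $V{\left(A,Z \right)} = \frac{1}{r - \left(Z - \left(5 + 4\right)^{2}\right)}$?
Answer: $\frac{388630023}{1111} \approx 3.498 \cdot 10^{5}$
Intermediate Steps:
$V{\left(A,Z \right)} = \frac{1}{762 - Z}$ ($V{\left(A,Z \right)} = \frac{1}{681 - \left(Z - \left(5 + 4\right)^{2}\right)} = \frac{1}{681 - \left(-81 + Z\right)} = \frac{1}{762 - Z}$)
$V{\left(637,-349 \right)} + 349802 = \frac{1}{762 - -349} + 349802 = \frac{1}{762 + 349} + 349802 = \frac{1}{1111} + 349802 = \frac{388630023}{1111}$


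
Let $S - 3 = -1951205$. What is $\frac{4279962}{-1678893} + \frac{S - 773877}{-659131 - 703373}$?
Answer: $- \frac{418783095767}{762499476024} \approx -0.54922$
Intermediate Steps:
$S = -1951202$ ($S = 3 - 1951205 = -1951202$)
$\frac{4279962}{-1678893} + \frac{S - 773877}{-659131 - 703373} = \frac{4279962}{-1678893} + \frac{-1951202 - 773877}{-659131 - 703373} = 4279962 \left(- \frac{1}{1678893}\right) + \frac{-1951202 - 773877}{-659131 - 703373} = - \frac{1426654}{559631} - \frac{2725079}{-1362504} = - \frac{1426654}{559631} - - \frac{2725079}{1362504} = - \frac{1426654}{559631} + \frac{2725079}{1362504} = - \frac{418783095767}{762499476024}$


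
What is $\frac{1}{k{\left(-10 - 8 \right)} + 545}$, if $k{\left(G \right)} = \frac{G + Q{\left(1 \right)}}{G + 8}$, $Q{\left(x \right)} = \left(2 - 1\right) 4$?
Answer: $\frac{5}{2732} \approx 0.0018302$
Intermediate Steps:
$Q{\left(x \right)} = 4$ ($Q{\left(x \right)} = 1 \cdot 4 = 4$)
$k{\left(G \right)} = \frac{4 + G}{8 + G}$ ($k{\left(G \right)} = \frac{G + 4}{G + 8} = \frac{4 + G}{8 + G}$)
$\frac{1}{k{\left(-10 - 8 \right)} + 545} = \frac{1}{\frac{4 - 18}{8 - 18} + 545} = \frac{1}{\frac{1}{-10} \left(-14\right) + 545} = \frac{1}{\left(- \frac{1}{10}\right) \left(-14\right) + 545} = \frac{1}{\frac{7}{5} + 545} = \frac{1}{\frac{2732}{5}} = \frac{5}{2732}$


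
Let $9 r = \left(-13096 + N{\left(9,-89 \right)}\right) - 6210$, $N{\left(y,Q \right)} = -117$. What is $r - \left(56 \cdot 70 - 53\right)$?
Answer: $- \frac{54226}{9} \approx -6025.1$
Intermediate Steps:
$r = - \frac{19423}{9}$ ($r = \frac{\left(-13096 - 117\right) - 6210}{9} = \frac{-13213 - 6210}{9} = \frac{1}{9} \left(-19423\right) = - \frac{19423}{9} \approx -2158.1$)
$r - \left(56 \cdot 70 - 53\right) = - \frac{19423}{9} - \left(56 \cdot 70 - 53\right) = - \frac{19423}{9} - \left(3920 - 53\right) = - \frac{19423}{9} - 3867 = - \frac{54226}{9}$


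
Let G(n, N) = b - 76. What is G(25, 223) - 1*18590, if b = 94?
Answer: -18572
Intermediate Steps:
G(n, N) = 18 (G(n, N) = 94 - 76 = 18)
G(25, 223) - 1*18590 = 18 - 1*18590 = 18 - 18590 = -18572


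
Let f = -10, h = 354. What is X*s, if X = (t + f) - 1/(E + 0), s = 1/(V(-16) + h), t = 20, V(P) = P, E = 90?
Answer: 899/30420 ≈ 0.029553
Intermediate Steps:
s = 1/338 (s = 1/(-16 + 354) = 1/338 ≈ 0.0029586)
X = 899/90 (X = (20 - 10) - 1/(90 + 0) = 10 - 1/90 = 899/90 ≈ 9.9889)
X*s = (899/90)*(1/338) = 899/30420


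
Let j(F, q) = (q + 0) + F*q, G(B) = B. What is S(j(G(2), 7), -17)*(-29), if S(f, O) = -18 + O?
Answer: 1015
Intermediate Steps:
j(F, q) = q + F*q
S(j(G(2), 7), -17)*(-29) = (-18 - 17)*(-29) = -35*(-29) = 1015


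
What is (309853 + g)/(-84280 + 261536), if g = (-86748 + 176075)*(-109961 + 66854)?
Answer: -481288642/22157 ≈ -21722.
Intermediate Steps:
g = -3850618989 (g = 89327*(-43107) = -3850618989)
(309853 + g)/(-84280 + 261536) = (309853 - 3850618989)/(-84280 + 261536) = -3850309136/177256 = -3850309136*1/177256 = -481288642/22157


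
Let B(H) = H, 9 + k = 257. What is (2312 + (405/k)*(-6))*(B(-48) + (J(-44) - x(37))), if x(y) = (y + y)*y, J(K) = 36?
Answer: -392525375/62 ≈ -6.3311e+6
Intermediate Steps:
k = 248 (k = -9 + 257 = 248)
x(y) = 2*y**2 (x(y) = (2*y)*y = 2*y**2)
(2312 + (405/k)*(-6))*(B(-48) + (J(-44) - x(37))) = (2312 + (405/248)*(-6))*(-48 + (36 - 2*37**2)) = (2312 + (405*(1/248))*(-6))*(-48 + (36 - 2*1369)) = (2312 + (405/248)*(-6))*(-48 + (36 - 1*2738)) = (2312 - 1215/124)*(-48 + (36 - 2738)) = 285473*(-48 - 2702)/124 = (285473/124)*(-2750) = -392525375/62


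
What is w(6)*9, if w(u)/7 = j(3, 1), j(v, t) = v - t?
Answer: 126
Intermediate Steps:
w(u) = 14 (w(u) = 7*(3 - 1*1) = 7*(3 - 1) = 7*2 = 14)
w(6)*9 = 14*9 = 126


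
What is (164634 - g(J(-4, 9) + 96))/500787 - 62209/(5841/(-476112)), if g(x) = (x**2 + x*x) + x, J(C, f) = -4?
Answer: 1648059587496830/325010763 ≈ 5.0708e+6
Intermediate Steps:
g(x) = x + 2*x**2 (g(x) = (x**2 + x**2) + x = 2*x**2 + x = x + 2*x**2)
(164634 - g(J(-4, 9) + 96))/500787 - 62209/(5841/(-476112)) = (164634 - (-4 + 96)*(1 + 2*(-4 + 96)))/500787 - 62209/(5841/(-476112)) = (164634 - 92*(1 + 2*92))*(1/500787) - 62209/(5841*(-1/476112)) = (164634 - 92*(1 + 184))*(1/500787) - 62209/(-1947/158704) = (164634 - 92*185)*(1/500787) - 62209*(-158704/1947) = (164634 - 1*17020)*(1/500787) + 9872817136/1947 = (164634 - 17020)*(1/500787) + 9872817136/1947 = 147614*(1/500787) + 9872817136/1947 = 147614/500787 + 9872817136/1947 = 1648059587496830/325010763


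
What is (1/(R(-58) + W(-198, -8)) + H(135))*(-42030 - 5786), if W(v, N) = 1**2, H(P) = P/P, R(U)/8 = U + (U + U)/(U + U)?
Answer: -21708464/455 ≈ -47711.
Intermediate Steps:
R(U) = 8 + 8*U (R(U) = 8*(U + (U + U)/(U + U)) = 8*(U + (2*U)/((2*U))) = 8*(U + (2*U)*(1/(2*U))) = 8*(U + 1) = 8*(1 + U) = 8 + 8*U)
H(P) = 1
W(v, N) = 1
(1/(R(-58) + W(-198, -8)) + H(135))*(-42030 - 5786) = (1/((8 + 8*(-58)) + 1) + 1)*(-42030 - 5786) = (1/((8 - 464) + 1) + 1)*(-47816) = (1/(-456 + 1) + 1)*(-47816) = (1/(-455) + 1)*(-47816) = (-1/455 + 1)*(-47816) = (454/455)*(-47816) = -21708464/455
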